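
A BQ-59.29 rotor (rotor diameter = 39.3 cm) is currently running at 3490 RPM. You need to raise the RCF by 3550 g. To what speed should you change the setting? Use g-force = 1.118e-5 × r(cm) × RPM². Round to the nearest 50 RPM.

≈ 5300 RPM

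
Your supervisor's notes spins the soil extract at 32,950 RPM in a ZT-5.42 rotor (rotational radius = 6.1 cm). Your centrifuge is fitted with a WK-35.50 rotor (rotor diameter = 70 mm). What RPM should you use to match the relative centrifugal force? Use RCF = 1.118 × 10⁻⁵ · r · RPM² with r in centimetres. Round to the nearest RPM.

≈ 43500 RPM

RCF = 1.118 × 10⁻⁵ × r × N²
RCF_original = 1.118 × 10⁻⁵ × 6.1 × (32950)² = 1.118 × 10⁻⁵ × 6.1 × 1,085,702,500 ≈ 74,042.7 × g
Your rotor: r = 70 mm / 2 = 35 mm = 3.5 cm
74,042.7 = 1.118 × 10⁻⁵ × 3.5 × N²
N² = 74,042.7 / (3.913 × 10⁻⁵) = 1,892,223,358
N ≈ √1,892,223,358 ≈ 43,499.7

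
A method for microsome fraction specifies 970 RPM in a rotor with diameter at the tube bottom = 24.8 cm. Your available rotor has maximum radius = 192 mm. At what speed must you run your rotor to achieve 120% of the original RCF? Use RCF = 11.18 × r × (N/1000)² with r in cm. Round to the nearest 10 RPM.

≈ 850 RPM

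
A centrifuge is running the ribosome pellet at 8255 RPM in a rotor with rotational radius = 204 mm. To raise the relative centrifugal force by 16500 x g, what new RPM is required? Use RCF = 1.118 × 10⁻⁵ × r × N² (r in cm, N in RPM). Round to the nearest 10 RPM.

≈ 11850 RPM

r = 204 mm = 20.4 cm
Current RCF = 1.118 × 10⁻⁵ × 20.4 × (8255)² = 1.118 × 10⁻⁵ × 20.4 × 68,145,025 ≈ 15,542 × g
Target RCF = 15,542 + 16,500 = 32,042 × g
N² = 32,042 / (22.8072 × 10⁻⁵) = 140,490,722
N ≈ √140,490,722 ≈ 11,852.9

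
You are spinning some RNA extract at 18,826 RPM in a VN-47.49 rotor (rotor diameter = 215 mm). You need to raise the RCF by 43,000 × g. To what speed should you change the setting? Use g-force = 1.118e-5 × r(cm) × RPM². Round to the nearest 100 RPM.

N₂ ≈ 26700 RPM

r = 215 mm / 2 = 107.5 mm = 10.75 cm
Current RCF = 1.118 × 10⁻⁵ × 10.75 × (18826)² = 1.118 × 10⁻⁵ × 10.75 × 354,418,276 ≈ 42,595.8 × g
Target RCF = 42,595.8 + 43,000 = 85,595.8 × g
N² = 85,595.8 / (12.0185 × 10⁻⁵) = 712,200,358
N ≈ √712,200,358 ≈ 26,687.1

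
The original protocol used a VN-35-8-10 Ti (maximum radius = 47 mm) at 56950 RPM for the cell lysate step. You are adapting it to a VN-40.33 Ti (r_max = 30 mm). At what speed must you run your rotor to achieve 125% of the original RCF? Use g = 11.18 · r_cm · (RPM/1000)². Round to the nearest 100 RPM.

≈ 79700 RPM

Original rotor: r = 47 mm = 4.7 cm
RCF = 11.18 × r × (N/1000)²
RCF_original = 11.18 × 4.7 × (56.95)² = 11.18 × 4.7 × 3,243.3025 ≈ 170,422.6 × g
Target RCF = 1.25 × 170,422.6 ≈ 213,028.2 × g
Your rotor: r = 30 mm = 3.0 cm
213,028.2 = 11.18 × 3 × (N/1000)²
(N/1000)² = 213,028.2 / 33.54 = 6351.467
N = 1000 × √6351.467 ≈ 79,696.1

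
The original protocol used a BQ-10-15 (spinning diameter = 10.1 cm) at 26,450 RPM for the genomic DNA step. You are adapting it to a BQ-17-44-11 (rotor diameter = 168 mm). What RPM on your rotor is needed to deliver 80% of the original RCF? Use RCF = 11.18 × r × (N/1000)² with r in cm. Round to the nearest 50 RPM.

≈ 18350 RPM

Original rotor: r = 10.1 / 2 = 5.05 cm
RCF = 11.18 × r × (N/1000)²
RCF_original = 11.18 × 5.05 × (26.45)² = 11.18 × 5.05 × 699.6025 ≈ 39,498.9 × g
Target RCF = 0.8 × 39,498.9 ≈ 31,599.1 × g
Your rotor: r = 168 mm / 2 = 84 mm = 8.4 cm
31,599.1 = 11.18 × 8.4 × (N/1000)²
(N/1000)² = 31,599.1 / 93.912 = 336.4756
N = 1000 × √336.4756 ≈ 18,343.3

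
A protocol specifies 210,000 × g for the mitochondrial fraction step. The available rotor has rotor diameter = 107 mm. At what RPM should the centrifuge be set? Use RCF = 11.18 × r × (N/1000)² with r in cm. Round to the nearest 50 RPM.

≈ 59250 RPM

r = 107 mm / 2 = 53.5 mm = 5.35 cm
RCF = 11.18 × r × (N/1000)²
210,000 = 11.18 × 5.35 × (N/1000)²
(N/1000)² = 210,000 / 59.813 = 3510.942
N = 1000 × √3510.942 ≈ 59,253.2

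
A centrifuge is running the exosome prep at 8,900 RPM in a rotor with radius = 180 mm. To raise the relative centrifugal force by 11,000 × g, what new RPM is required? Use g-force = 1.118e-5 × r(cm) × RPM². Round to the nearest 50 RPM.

r = 180 mm = 18.0 cm
Current RCF = 1.118 × 10⁻⁵ × 18 × (8900)² = 1.118 × 10⁻⁵ × 18 × 79,210,000 ≈ 15,940.2 × g
Target RCF = 15,940.2 + 11,000 = 26,940.2 × g
N² = 26,940.2 / (20.124 × 10⁻⁵) = 133,871,000
N ≈ √133,871,000 ≈ 11,570.3

≈ 11550 RPM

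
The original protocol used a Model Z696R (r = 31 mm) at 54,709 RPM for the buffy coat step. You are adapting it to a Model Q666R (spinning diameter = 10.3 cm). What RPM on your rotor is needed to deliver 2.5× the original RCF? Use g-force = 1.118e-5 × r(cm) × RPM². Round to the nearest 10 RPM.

67110 RPM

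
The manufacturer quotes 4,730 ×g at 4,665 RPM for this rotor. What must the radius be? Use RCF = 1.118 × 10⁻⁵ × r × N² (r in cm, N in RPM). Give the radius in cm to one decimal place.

4730 = 1.118 × 10⁻⁵ × r × (4665)²
r = 4730 / (1.118 × 10⁻⁵ × 21,762,225) = 4730 / 243.3017 ≈ 19.441 cm

r ≈ 19.4 cm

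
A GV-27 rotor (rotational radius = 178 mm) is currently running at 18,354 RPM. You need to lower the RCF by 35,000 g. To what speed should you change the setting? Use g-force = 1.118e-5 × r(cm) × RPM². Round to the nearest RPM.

r = 178 mm = 17.8 cm
Current RCF = 1.118 × 10⁻⁵ × 17.8 × (18354)² = 1.118 × 10⁻⁵ × 17.8 × 336,869,316 ≈ 67,038.3 × g
Target RCF = 67,038.3 − 35,000 = 32,038.3 × g
N² = 32,038.3 / (19.9004 × 10⁻⁵) = 160,993,246
N ≈ √160,993,246 ≈ 12,688.3

N₂ ≈ 12688 RPM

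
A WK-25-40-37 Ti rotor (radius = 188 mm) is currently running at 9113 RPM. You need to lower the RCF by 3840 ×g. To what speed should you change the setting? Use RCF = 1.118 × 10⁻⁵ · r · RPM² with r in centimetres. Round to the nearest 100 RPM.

8000 RPM

r = 188 mm = 18.8 cm
Current RCF = 1.118 × 10⁻⁵ × 18.8 × (9113)² = 1.118 × 10⁻⁵ × 18.8 × 83,046,769 ≈ 17,455.1 × g
Target RCF = 17,455.1 − 3,840 = 13,615.1 × g
N² = 13,615.1 / (21.0184 × 10⁻⁵) = 64,777,052
N ≈ √64,777,052 ≈ 8,048.4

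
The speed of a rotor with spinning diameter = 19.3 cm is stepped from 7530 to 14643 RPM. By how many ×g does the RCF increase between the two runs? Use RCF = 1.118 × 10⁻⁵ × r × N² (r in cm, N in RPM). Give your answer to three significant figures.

r = 19.3 / 2 = 9.65 cm
RCF₁ = 1.118 × 10⁻⁵ × 9.65 × (7530)² = 1.118 × 10⁻⁵ × 9.65 × 56,700,900 ≈ 6,117.3 × g
RCF₂ = 1.118 × 10⁻⁵ × 9.65 × (14643)² = 1.118 × 10⁻⁵ × 9.65 × 214,417,449 ≈ 23,132.9 × g
Increase = 23,132.9 − 6,117.3 = 17,015.6

17000 ×g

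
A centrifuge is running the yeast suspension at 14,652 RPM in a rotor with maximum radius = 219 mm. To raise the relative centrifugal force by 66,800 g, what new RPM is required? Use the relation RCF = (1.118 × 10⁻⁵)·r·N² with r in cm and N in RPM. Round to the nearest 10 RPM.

r = 219 mm = 21.9 cm
Current RCF = 1.118 × 10⁻⁵ × 21.9 × (14652)² = 1.118 × 10⁻⁵ × 21.9 × 214,681,104 ≈ 52,563 × g
Target RCF = 52,563 + 66,800 = 119,363 × g
N² = 119,363 / (24.4842 × 10⁻⁵) = 487,510,313
N ≈ √487,510,313 ≈ 22,079.6

≈ 22080 RPM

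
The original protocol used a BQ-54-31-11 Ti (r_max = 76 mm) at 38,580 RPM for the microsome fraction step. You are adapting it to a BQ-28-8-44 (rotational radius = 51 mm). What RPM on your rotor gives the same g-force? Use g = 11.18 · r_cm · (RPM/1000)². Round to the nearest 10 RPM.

≈ 47100 RPM

Original rotor: r = 76 mm = 7.6 cm
RCF_original = 11.18 × 7.6 × (38.58)² = 11.18 × 7.6 × 1,488.4164 ≈ 126,467.8 × g
Your rotor: r = 51 mm = 5.1 cm
126,467.8 = 11.18 × 5.1 × (N/1000)²
(N/1000)² = 126,467.8 / 57.018 = 2218.033
N = 1000 × √2218.033 ≈ 47,096.0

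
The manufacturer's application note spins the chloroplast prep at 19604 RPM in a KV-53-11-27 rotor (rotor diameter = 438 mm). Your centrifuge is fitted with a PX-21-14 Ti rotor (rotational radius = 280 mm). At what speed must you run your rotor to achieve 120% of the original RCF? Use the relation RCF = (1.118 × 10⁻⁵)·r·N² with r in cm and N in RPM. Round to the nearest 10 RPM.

Original rotor: r = 438 mm / 2 = 219 mm = 21.9 cm
RCF_original = 1.118 × 10⁻⁵ × 21.9 × (19604)² = 1.118 × 10⁻⁵ × 21.9 × 384,316,816 ≈ 94,096.9 × g
Target RCF = 1.2 × 94,096.9 ≈ 112,916.3 × g
Your rotor: r = 280 mm = 28.0 cm
112,916.3 = 1.118 × 10⁻⁵ × 28 × N²
N² = 112,916.3 / (31.304 × 10⁻⁵) = 360,708,855
N ≈ √360,708,855 ≈ 18,992.3

≈ 18990 RPM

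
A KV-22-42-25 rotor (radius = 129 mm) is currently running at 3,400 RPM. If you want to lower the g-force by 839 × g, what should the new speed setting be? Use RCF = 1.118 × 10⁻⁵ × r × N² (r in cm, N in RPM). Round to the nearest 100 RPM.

N₂ ≈ 2400 RPM

r = 129 mm = 12.9 cm
Current RCF = 1.118 × 10⁻⁵ × 12.9 × (3400)² = 1.118 × 10⁻⁵ × 12.9 × 11,560,000 ≈ 1,667.2 × g
Target RCF = 1,667.2 − 839 = 828.2 × g
N² = 828.2 / (14.4222 × 10⁻⁵) = 5,742,536
N ≈ √5,742,536 ≈ 2,396.4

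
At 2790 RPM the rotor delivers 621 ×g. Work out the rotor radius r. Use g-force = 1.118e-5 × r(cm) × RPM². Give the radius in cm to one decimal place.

r ≈ 7.1 cm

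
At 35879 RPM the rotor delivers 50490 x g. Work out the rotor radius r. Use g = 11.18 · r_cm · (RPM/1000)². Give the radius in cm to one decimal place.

50490 = 11.18 × r × (35.879)²
r = 50490 / (11.18 × 1287.302641) = 50490 / 14392.04 ≈ 3.508 cm

≈ 3.5 cm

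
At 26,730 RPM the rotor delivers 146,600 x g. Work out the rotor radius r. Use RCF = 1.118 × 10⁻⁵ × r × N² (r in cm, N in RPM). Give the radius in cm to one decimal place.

r ≈ 18.4 cm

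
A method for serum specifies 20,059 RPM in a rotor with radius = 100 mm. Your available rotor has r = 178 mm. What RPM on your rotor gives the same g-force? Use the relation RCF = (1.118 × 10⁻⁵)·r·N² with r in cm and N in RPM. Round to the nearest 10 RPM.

≈ 15030 RPM

Original rotor: r = 100 mm = 10.0 cm
RCF_original = 1.118 × 10⁻⁵ × 10 × (20059)² = 1.118 × 10⁻⁵ × 10 × 402,363,481 ≈ 44,984.2 × g
Your rotor: r = 178 mm = 17.8 cm
44,984.2 = 1.118 × 10⁻⁵ × 17.8 × N²
N² = 44,984.2 / (19.9004 × 10⁻⁵) = 226,046,713
N ≈ √226,046,713 ≈ 15,034.8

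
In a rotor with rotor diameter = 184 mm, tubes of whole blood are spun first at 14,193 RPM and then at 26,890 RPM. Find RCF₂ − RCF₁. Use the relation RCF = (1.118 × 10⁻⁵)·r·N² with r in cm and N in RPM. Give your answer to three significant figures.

53700 x g

r = 184 mm / 2 = 92 mm = 9.2 cm
RCF₁ = 1.118 × 10⁻⁵ × 9.2 × (14193)² = 1.118 × 10⁻⁵ × 9.2 × 201,441,249 ≈ 20,719.4 × g
RCF₂ = 1.118 × 10⁻⁵ × 9.2 × (26890)² = 1.118 × 10⁻⁵ × 9.2 × 723,072,100 ≈ 74,372.3 × g
Increase = 74,372.3 − 20,719.4 = 53,652.9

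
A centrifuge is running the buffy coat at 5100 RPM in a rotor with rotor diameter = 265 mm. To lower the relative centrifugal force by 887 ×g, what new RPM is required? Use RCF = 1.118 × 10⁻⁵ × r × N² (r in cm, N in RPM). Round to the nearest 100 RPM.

r = 265 mm / 2 = 132.5 mm = 13.25 cm
Current RCF = 1.118 × 10⁻⁵ × 13.25 × (5100)² = 1.118 × 10⁻⁵ × 13.25 × 26,010,000 ≈ 3,853 × g
Target RCF = 3,853 − 887 = 2,966 × g
N² = 2,966 / (14.8135 × 10⁻⁵) = 20,022,277
N ≈ √20,022,277 ≈ 4,474.6

4500 RPM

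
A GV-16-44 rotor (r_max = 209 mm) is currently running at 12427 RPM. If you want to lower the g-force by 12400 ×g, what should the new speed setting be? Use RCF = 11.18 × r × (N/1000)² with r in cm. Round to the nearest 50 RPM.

r = 209 mm = 20.9 cm
Current RCF = 11.18 × 20.9 × (12.427)² = 11.18 × 20.9 × 154.430329 ≈ 36,084.5 × g
Target RCF = 36,084.5 − 12,400 = 23,684.5 × g
(N/1000)² = 23,684.5 / 233.662 = 101.3622
N = 1000 × √101.3622 ≈ 10,067.9

≈ 10050 RPM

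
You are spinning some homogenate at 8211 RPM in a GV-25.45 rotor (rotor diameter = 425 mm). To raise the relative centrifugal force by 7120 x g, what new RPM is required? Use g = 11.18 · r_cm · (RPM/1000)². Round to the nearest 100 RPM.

r = 425 mm / 2 = 212.5 mm = 21.25 cm
Current RCF = 11.18 × 21.25 × (8.211)² = 11.18 × 21.25 × 67.420521 ≈ 16,017.4 × g
Target RCF = 16,017.4 + 7,120 = 23,137.4 × g
(N/1000)² = 23,137.4 / 237.575 = 97.38988
N = 1000 × √97.38988 ≈ 9,868.6

9900 RPM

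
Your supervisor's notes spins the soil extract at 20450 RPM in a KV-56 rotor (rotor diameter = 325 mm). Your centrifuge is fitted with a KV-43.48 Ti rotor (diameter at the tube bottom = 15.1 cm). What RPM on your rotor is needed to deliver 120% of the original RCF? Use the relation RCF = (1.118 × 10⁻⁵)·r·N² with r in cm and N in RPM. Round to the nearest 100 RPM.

≈ 32900 RPM

Original rotor: r = 325 mm / 2 = 162.5 mm = 16.25 cm
RCF_original = 1.118 × 10⁻⁵ × 16.25 × (20450)² = 1.118 × 10⁻⁵ × 16.25 × 418,202,500 ≈ 75,976.9 × g
Target RCF = 1.2 × 75,976.9 ≈ 91,172.3 × g
Your rotor: r = 15.1 / 2 = 7.55 cm
91,172.3 = 1.118 × 10⁻⁵ × 7.55 × N²
N² = 91,172.3 / (8.4409 × 10⁻⁵) = 1,080,125,342
N ≈ √1,080,125,342 ≈ 32,865.3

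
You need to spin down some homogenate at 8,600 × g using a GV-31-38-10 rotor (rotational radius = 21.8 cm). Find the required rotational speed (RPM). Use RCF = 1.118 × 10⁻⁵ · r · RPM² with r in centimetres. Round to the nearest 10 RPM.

≈ 5940 RPM

RCF = 1.118 × 10⁻⁵ × r × N²
8,600 = 1.118 × 10⁻⁵ × 21.8 × N²
N² = 8,600 / (24.3724 × 10⁻⁵) = 35,285,815
N ≈ √35,285,815 ≈ 5,940.2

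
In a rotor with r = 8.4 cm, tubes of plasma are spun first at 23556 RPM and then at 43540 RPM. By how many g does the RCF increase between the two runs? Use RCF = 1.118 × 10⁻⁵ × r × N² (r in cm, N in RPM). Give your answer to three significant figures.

RCF₁ = 1.118 × 10⁻⁵ × 8.4 × (23556)² = 1.118 × 10⁻⁵ × 8.4 × 554,885,136 ≈ 52,110.4 × g
RCF₂ = 1.118 × 10⁻⁵ × 8.4 × (43540)² = 1.118 × 10⁻⁵ × 8.4 × 1,895,731,600 ≈ 178,031.9 × g
Increase = 178,031.9 − 52,110.4 = 125,921.5

≈ 126000 g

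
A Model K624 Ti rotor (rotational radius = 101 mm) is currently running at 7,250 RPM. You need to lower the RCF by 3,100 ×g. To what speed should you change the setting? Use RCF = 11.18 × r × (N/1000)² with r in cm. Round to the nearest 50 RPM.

r = 101 mm = 10.1 cm
Current RCF = 11.18 × 10.1 × (7.25)² = 11.18 × 10.1 × 52.5625 ≈ 5,935.3 × g
Target RCF = 5,935.3 − 3,100 = 2,835.3 × g
(N/1000)² = 2,835.3 / 112.918 = 25.10937
N = 1000 × √25.10937 ≈ 5,010.9

5000 RPM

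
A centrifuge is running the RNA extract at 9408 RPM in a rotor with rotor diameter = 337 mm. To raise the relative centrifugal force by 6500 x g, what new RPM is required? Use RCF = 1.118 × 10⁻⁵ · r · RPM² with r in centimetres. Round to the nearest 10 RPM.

r = 337 mm / 2 = 168.5 mm = 16.85 cm
Current RCF = 1.118 × 10⁻⁵ × 16.85 × (9408)² = 1.118 × 10⁻⁵ × 16.85 × 88,510,464 ≈ 16,673.9 × g
Target RCF = 16,673.9 + 6,500 = 23,173.9 × g
N² = 23,173.9 / (18.8383 × 10⁻⁵) = 123,014,816
N ≈ √123,014,816 ≈ 11,091.2

11090 RPM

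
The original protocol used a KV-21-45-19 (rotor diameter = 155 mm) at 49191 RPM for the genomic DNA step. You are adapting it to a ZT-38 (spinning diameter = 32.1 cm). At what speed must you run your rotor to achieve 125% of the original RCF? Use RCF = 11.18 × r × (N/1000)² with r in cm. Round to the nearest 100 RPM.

Original rotor: r = 155 mm / 2 = 77.5 mm = 7.75 cm
RCF = 11.18 × r × (N/1000)²
RCF_original = 11.18 × 7.75 × (49.191)² = 11.18 × 7.75 × 2,419.754481 ≈ 209,659.6 × g
Target RCF = 1.25 × 209,659.6 ≈ 262,074.5 × g
Your rotor: r = 32.1 / 2 = 16.05 cm
262,074.5 = 11.18 × 16.05 × (N/1000)²
(N/1000)² = 262,074.5 / 179.439 = 1460.521
N = 1000 × √1460.521 ≈ 38,216.8

38200 RPM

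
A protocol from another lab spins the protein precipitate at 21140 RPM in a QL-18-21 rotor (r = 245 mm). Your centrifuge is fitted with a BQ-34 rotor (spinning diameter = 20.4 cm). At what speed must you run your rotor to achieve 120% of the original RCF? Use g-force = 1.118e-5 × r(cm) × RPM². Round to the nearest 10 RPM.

≈ 35890 RPM

Original rotor: r = 245 mm = 24.5 cm
RCF_original = 1.118 × 10⁻⁵ × 24.5 × (21140)² = 1.118 × 10⁻⁵ × 24.5 × 446,899,600 ≈ 122,410.3 × g
Target RCF = 1.2 × 122,410.3 ≈ 146,892.4 × g
Your rotor: r = 20.4 / 2 = 10.2 cm
146,892.4 = 1.118 × 10⁻⁵ × 10.2 × N²
N² = 146,892.4 / (11.4036 × 10⁻⁵) = 1,288,123,049
N ≈ √1,288,123,049 ≈ 35,890.4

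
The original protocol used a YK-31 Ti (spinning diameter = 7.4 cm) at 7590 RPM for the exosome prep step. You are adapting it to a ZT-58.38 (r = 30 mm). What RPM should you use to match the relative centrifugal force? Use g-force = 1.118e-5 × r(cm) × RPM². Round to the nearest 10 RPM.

Original rotor: r = 7.4 / 2 = 3.7 cm
RCF_original = 1.118 × 10⁻⁵ × 3.7 × (7590)² = 1.118 × 10⁻⁵ × 3.7 × 57,608,100 ≈ 2,383 × g
Your rotor: r = 30 mm = 3.0 cm
2,383 = 1.118 × 10⁻⁵ × 3 × N²
N² = 2,383 / (3.354 × 10⁻⁵) = 71,049,493
N ≈ √71,049,493 ≈ 8,429.1

8430 RPM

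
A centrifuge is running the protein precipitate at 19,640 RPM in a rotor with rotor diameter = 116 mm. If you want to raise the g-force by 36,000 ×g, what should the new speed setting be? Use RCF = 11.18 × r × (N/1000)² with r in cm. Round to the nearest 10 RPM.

r = 116 mm / 2 = 58 mm = 5.8 cm
Current RCF = 11.18 × 5.8 × (19.64)² = 11.18 × 5.8 × 385.7296 ≈ 25,012.3 × g
Target RCF = 25,012.3 + 36,000 = 61,012.3 × g
(N/1000)² = 61,012.3 / 64.844 = 940.909
N = 1000 × √940.909 ≈ 30,674.2

30670 RPM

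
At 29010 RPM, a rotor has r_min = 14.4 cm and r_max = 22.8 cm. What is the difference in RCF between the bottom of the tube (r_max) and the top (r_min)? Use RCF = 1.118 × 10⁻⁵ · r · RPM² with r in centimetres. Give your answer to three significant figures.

ΔRCF ≈ 79000 g

ΔRCF = 1.118 × 10⁻⁵ × (r_max − r_min) × N² = 1.118 × 10⁻⁵ × 8.4 × 841,580,100 ≈ 79,034.5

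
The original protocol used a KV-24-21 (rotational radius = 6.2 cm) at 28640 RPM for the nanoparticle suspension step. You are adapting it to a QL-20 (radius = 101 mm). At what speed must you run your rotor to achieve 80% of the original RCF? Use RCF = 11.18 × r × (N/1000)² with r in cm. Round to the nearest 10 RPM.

RCF = 11.18 × r × (N/1000)²
RCF_original = 11.18 × 6.2 × (28.64)² = 11.18 × 6.2 × 820.2496 ≈ 56,856.4 × g
Target RCF = 0.8 × 56,856.4 ≈ 45,485.1 × g
Your rotor: r = 101 mm = 10.1 cm
45,485.1 = 11.18 × 10.1 × (N/1000)²
(N/1000)² = 45,485.1 / 112.918 = 402.8153
N = 1000 × √402.8153 ≈ 20,070.3

20070 RPM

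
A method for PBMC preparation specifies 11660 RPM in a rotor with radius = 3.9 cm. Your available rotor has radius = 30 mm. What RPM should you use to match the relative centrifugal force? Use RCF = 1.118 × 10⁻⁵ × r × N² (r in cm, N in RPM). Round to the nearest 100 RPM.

RCF = 1.118 × 10⁻⁵ × r × N²
RCF_original = 1.118 × 10⁻⁵ × 3.9 × (11660)² = 1.118 × 10⁻⁵ × 3.9 × 135,955,600 ≈ 5,927.9 × g
Your rotor: r = 30 mm = 3.0 cm
5,927.9 = 1.118 × 10⁻⁵ × 3 × N²
N² = 5,927.9 / (3.354 × 10⁻⁵) = 176,741,205
N ≈ √176,741,205 ≈ 13,294.4

≈ 13300 RPM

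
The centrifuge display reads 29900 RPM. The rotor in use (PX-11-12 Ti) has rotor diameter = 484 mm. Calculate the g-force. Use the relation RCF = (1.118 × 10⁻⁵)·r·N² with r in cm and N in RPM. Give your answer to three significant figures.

RCF ≈ 242000 × g

r = 484 mm / 2 = 242 mm = 24.2 cm
RCF = 1.118 × 10⁻⁵ × 24.2 × (29900)² = 1.118 × 10⁻⁵ × 24.2 × 894,010,000 ≈ 241,879.8 × g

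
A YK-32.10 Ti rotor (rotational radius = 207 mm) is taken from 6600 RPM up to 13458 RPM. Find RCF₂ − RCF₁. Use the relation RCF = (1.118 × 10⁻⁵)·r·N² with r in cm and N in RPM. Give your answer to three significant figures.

≈ 31800 x g

r = 207 mm = 20.7 cm
RCF₁ = 1.118 × 10⁻⁵ × 20.7 × (6600)² = 1.118 × 10⁻⁵ × 20.7 × 43,560,000 ≈ 10,080.9 × g
RCF₂ = 1.118 × 10⁻⁵ × 20.7 × (13458)² = 1.118 × 10⁻⁵ × 20.7 × 181,117,764 ≈ 41,915.4 × g
Increase = 41,915.4 − 10,080.9 = 31,834.5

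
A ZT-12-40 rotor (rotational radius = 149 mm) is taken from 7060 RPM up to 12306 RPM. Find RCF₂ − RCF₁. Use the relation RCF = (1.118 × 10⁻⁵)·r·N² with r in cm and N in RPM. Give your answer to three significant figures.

≈ 16900 x g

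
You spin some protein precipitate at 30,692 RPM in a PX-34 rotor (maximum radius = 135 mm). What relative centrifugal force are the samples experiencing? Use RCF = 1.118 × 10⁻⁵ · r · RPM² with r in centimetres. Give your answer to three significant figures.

≈ 142000 ×g

r = 135 mm = 13.5 cm
RCF = 1.118 × 10⁻⁵ × 13.5 × (30692)² = 1.118 × 10⁻⁵ × 13.5 × 941,998,864 ≈ 142,175.9 × g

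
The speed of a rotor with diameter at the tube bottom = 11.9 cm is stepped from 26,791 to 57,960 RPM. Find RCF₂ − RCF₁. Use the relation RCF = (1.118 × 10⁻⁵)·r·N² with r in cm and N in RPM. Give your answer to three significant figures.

176000 ×g

r = 11.9 / 2 = 5.95 cm
RCF₁ = 1.118 × 10⁻⁵ × 5.95 × (26791)² = 1.118 × 10⁻⁵ × 5.95 × 717,757,681 ≈ 47,746 × g
RCF₂ = 1.118 × 10⁻⁵ × 5.95 × (57960)² = 1.118 × 10⁻⁵ × 5.95 × 3,359,361,600 ≈ 223,468.1 × g
Increase = 223,468.1 − 47,746 = 175,722.1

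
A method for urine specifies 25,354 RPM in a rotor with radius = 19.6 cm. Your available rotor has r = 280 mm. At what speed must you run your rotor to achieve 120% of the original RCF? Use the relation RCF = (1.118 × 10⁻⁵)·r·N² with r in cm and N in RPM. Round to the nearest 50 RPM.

≈ 23250 RPM

RCF_original = 1.118 × 10⁻⁵ × 19.6 × (25354)² = 1.118 × 10⁻⁵ × 19.6 × 642,825,316 ≈ 140,861 × g
Target RCF = 1.2 × 140,861 ≈ 169,033.2 × g
Your rotor: r = 280 mm = 28.0 cm
169,033.2 = 1.118 × 10⁻⁵ × 28 × N²
N² = 169,033.2 / (31.304 × 10⁻⁵) = 539,973,166
N ≈ √539,973,166 ≈ 23,237.3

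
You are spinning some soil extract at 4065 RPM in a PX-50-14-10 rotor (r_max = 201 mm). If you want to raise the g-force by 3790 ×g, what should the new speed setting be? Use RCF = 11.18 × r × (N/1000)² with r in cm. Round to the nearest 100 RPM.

N₂ ≈ 5800 RPM

r = 201 mm = 20.1 cm
Current RCF = 11.18 × 20.1 × (4.065)² = 11.18 × 20.1 × 16.524225 ≈ 3,713.3 × g
Target RCF = 3,713.3 + 3,790 = 7,503.3 × g
(N/1000)² = 7,503.3 / 224.718 = 33.38985
N = 1000 × √33.38985 ≈ 5,778.4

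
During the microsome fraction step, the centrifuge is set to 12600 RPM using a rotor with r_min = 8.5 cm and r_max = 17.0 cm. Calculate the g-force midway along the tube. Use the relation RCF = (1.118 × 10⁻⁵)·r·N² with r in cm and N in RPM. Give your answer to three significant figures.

RCF ≈ 22600 × g

r_avg = (8.5 + 17.0) / 2 = 12.75 cm
RCF = 1.118 × 10⁻⁵ × r × N²
RCF = 1.118 × 10⁻⁵ × 12.75 × (12600)² = 1.118 × 10⁻⁵ × 12.75 × 158,760,000 ≈ 22,630.4 × g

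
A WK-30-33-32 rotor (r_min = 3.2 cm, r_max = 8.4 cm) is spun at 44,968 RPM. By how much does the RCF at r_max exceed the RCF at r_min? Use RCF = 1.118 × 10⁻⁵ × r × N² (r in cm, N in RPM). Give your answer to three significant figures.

≈ 118000 g

ΔRCF = 1.118 × 10⁻⁵ × (r_max − r_min) × N² = 1.118 × 10⁻⁵ × 5.2 × 2,022,121,024 ≈ 117,558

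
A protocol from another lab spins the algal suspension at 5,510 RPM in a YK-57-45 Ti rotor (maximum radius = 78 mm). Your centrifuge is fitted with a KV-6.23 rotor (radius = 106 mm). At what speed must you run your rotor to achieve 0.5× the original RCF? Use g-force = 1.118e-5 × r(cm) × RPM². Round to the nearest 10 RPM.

Original rotor: r = 78 mm = 7.8 cm
RCF_original = 1.118 × 10⁻⁵ × 7.8 × (5510)² = 1.118 × 10⁻⁵ × 7.8 × 30,360,100 ≈ 2,647.5 × g
Target RCF = 0.5 × 2,647.5 ≈ 1,323.8 × g
Your rotor: r = 106 mm = 10.6 cm
1,323.8 = 1.118 × 10⁻⁵ × 10.6 × N²
N² = 1,323.8 / (11.8508 × 10⁻⁵) = 11,170,554
N ≈ √11,170,554 ≈ 3,342.2

3340 RPM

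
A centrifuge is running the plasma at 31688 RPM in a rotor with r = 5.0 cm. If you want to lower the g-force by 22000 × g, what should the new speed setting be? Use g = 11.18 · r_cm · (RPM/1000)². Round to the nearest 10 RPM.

N₂ ≈ 24710 RPM

Current RCF = 11.18 × 5 × (31.688)² = 11.18 × 5 × 1,004.129344 ≈ 56,130.8 × g
Target RCF = 56,130.8 − 22,000 = 34,130.8 × g
(N/1000)² = 34,130.8 / 55.9 = 610.5689
N = 1000 × √610.5689 ≈ 24,709.7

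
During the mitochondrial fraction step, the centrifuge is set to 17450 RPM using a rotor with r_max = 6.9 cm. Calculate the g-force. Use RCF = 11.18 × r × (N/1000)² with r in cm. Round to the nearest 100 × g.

RCF = 11.18 × 6.9 × (17.45)² = 11.18 × 6.9 × 304.5025 ≈ 23,489.9 × g

RCF ≈ 23500 × g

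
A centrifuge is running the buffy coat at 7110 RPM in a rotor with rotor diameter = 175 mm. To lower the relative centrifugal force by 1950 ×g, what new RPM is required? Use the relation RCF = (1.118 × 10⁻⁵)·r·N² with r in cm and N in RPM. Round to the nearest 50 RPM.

r = 175 mm / 2 = 87.5 mm = 8.75 cm
Current RCF = 1.118 × 10⁻⁵ × 8.75 × (7110)² = 1.118 × 10⁻⁵ × 8.75 × 50,552,100 ≈ 4,945.3 × g
Target RCF = 4,945.3 − 1,950 = 2,995.3 × g
N² = 2,995.3 / (9.7825 × 10⁻⁵) = 30,618,962
N ≈ √30,618,962 ≈ 5,533.4

N₂ ≈ 5550 RPM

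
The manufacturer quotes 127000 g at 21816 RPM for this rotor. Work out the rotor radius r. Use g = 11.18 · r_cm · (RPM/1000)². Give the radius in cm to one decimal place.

23.9 cm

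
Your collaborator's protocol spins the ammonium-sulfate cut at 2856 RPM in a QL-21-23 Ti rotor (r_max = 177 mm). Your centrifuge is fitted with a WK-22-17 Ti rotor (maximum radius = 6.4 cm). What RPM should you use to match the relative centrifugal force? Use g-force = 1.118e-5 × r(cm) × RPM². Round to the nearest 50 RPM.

≈ 4750 RPM

Original rotor: r = 177 mm = 17.7 cm
RCF = 1.118 × 10⁻⁵ × r × N²
RCF_original = 1.118 × 10⁻⁵ × 17.7 × (2856)² = 1.118 × 10⁻⁵ × 17.7 × 8,156,736 ≈ 1,614.1 × g
1,614.1 = 1.118 × 10⁻⁵ × 6.4 × N²
N² = 1,614.1 / (7.1552 × 10⁻⁵) = 22,558,419
N ≈ √22,558,419 ≈ 4,749.6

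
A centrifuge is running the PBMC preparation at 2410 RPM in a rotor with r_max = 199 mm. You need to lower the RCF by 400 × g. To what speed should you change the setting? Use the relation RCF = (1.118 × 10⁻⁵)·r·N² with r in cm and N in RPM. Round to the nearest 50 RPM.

r = 199 mm = 19.9 cm
Current RCF = 1.118 × 10⁻⁵ × 19.9 × (2410)² = 1.118 × 10⁻⁵ × 19.9 × 5,808,100 ≈ 1,292.2 × g
Target RCF = 1,292.2 − 400 = 892.2 × g
N² = 892.2 / (22.2482 × 10⁻⁵) = 4,010,212
N ≈ √4,010,212 ≈ 2,002.6

≈ 2000 RPM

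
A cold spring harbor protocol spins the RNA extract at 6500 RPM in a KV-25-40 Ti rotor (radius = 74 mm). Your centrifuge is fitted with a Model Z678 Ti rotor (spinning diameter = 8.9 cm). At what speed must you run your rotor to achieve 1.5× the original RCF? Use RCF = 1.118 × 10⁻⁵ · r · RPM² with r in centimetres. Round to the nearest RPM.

Original rotor: r = 74 mm = 7.4 cm
RCF_original = 1.118 × 10⁻⁵ × 7.4 × (6500)² = 1.118 × 10⁻⁵ × 7.4 × 42,250,000 ≈ 3,495.4 × g
Target RCF = 1.5 × 3,495.4 ≈ 5,243.1 × g
Your rotor: r = 8.9 / 2 = 4.45 cm
5,243.1 = 1.118 × 10⁻⁵ × 4.45 × N²
N² = 5,243.1 / (4.9751 × 10⁻⁵) = 105,386,826
N ≈ √105,386,826 ≈ 10,265.8

10266 RPM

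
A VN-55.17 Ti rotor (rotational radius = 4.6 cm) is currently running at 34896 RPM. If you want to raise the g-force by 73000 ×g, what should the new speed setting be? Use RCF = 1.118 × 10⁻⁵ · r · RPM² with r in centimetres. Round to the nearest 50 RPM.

51350 RPM

Current RCF = 1.118 × 10⁻⁵ × 4.6 × (34896)² = 1.118 × 10⁻⁵ × 4.6 × 1,217,730,816 ≈ 62,625.5 × g
Target RCF = 62,625.5 + 73,000 = 135,625.5 × g
N² = 135,625.5 / (5.1428 × 10⁻⁵) = 2,637,191,802
N ≈ √2,637,191,802 ≈ 51,353.6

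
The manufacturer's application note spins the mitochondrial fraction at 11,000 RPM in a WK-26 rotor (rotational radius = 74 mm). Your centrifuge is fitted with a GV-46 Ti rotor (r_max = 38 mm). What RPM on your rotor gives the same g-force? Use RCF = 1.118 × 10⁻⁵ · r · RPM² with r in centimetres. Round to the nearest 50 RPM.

15350 RPM

Original rotor: r = 74 mm = 7.4 cm
RCF_original = 1.118 × 10⁻⁵ × 7.4 × (11000)² = 1.118 × 10⁻⁵ × 7.4 × 121,000,000 ≈ 10,010.6 × g
Your rotor: r = 38 mm = 3.8 cm
10,010.6 = 1.118 × 10⁻⁵ × 3.8 × N²
N² = 10,010.6 / (4.2484 × 10⁻⁵) = 235,632,238
N ≈ √235,632,238 ≈ 15,350.3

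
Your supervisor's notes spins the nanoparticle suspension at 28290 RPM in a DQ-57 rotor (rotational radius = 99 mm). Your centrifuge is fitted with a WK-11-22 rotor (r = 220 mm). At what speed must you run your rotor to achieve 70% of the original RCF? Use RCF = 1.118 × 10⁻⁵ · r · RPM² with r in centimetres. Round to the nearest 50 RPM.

Original rotor: r = 99 mm = 9.9 cm
RCF_original = 1.118 × 10⁻⁵ × 9.9 × (28290)² = 1.118 × 10⁻⁵ × 9.9 × 800,324,100 ≈ 88,581.5 × g
Target RCF = 0.7 × 88,581.5 ≈ 62,007 × g
Your rotor: r = 220 mm = 22.0 cm
62,007 = 1.118 × 10⁻⁵ × 22 × N²
N² = 62,007 / (24.596 × 10⁻⁵) = 252,101,968
N ≈ √252,101,968 ≈ 15,877.7

15900 RPM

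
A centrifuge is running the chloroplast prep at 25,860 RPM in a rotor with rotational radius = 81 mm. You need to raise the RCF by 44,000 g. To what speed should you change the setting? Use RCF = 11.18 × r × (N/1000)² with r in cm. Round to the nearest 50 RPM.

34000 RPM

r = 81 mm = 8.1 cm
Current RCF = 11.18 × 8.1 × (25.86)² = 11.18 × 8.1 × 668.7396 ≈ 60,559.7 × g
Target RCF = 60,559.7 + 44,000 = 104,559.7 × g
(N/1000)² = 104,559.7 / 90.558 = 1154.616
N = 1000 × √1154.616 ≈ 33,979.6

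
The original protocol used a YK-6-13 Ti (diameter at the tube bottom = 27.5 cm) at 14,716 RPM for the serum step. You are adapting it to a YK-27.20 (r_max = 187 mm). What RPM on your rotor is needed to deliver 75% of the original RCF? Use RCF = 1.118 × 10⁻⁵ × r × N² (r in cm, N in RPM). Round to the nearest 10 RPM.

Original rotor: r = 27.5 / 2 = 13.75 cm
RCF_original = 1.118 × 10⁻⁵ × 13.75 × (14716)² = 1.118 × 10⁻⁵ × 13.75 × 216,560,656 ≈ 33,290.8 × g
Target RCF = 0.75 × 33,290.8 ≈ 24,968.1 × g
Your rotor: r = 187 mm = 18.7 cm
24,968.1 = 1.118 × 10⁻⁵ × 18.7 × N²
N² = 24,968.1 / (20.9066 × 10⁻⁵) = 119,426,880
N ≈ √119,426,880 ≈ 10,928.3

≈ 10930 RPM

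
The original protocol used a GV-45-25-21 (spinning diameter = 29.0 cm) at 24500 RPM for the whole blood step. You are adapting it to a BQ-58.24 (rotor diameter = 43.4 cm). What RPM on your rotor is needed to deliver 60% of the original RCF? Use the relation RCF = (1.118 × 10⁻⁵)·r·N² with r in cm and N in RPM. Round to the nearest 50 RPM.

Original rotor: r = 29.0 / 2 = 14.5 cm
RCF_original = 1.118 × 10⁻⁵ × 14.5 × (24500)² = 1.118 × 10⁻⁵ × 14.5 × 600,250,000 ≈ 97,306.5 × g
Target RCF = 0.6 × 97,306.5 ≈ 58,383.9 × g
Your rotor: r = 43.4 / 2 = 21.7 cm
58,383.9 = 1.118 × 10⁻⁵ × 21.7 × N²
N² = 58,383.9 / (24.2606 × 10⁻⁵) = 240,653,158
N ≈ √240,653,158 ≈ 15,513.0

15500 RPM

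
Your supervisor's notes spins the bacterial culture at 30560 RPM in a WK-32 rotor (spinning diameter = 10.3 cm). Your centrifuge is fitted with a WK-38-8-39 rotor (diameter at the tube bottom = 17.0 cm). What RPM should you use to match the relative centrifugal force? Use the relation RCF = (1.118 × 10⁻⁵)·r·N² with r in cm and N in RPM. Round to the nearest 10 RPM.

≈ 23790 RPM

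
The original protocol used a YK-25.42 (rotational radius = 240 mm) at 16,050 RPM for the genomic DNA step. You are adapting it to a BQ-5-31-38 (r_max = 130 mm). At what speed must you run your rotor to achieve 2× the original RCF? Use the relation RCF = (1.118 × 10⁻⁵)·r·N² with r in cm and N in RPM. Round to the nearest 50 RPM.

≈ 30850 RPM

Original rotor: r = 240 mm = 24.0 cm
RCF = 1.118 × 10⁻⁵ × r × N²
RCF_original = 1.118 × 10⁻⁵ × 24 × (16050)² = 1.118 × 10⁻⁵ × 24 × 257,602,500 ≈ 69,119.9 × g
Target RCF = 2 × 69,119.9 ≈ 138,239.8 × g
Your rotor: r = 130 mm = 13.0 cm
138,239.8 = 1.118 × 10⁻⁵ × 13 × N²
N² = 138,239.8 / (14.534 × 10⁻⁵) = 951,147,654
N ≈ √951,147,654 ≈ 30,840.7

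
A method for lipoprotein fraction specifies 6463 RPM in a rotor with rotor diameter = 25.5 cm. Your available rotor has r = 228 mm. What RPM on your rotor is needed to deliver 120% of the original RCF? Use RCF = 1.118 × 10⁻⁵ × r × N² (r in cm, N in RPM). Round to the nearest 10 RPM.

Original rotor: r = 25.5 / 2 = 12.75 cm
RCF_original = 1.118 × 10⁻⁵ × 12.75 × (6463)² = 1.118 × 10⁻⁵ × 12.75 × 41,770,369 ≈ 5,954.2 × g
Target RCF = 1.2 × 5,954.2 ≈ 7,145 × g
Your rotor: r = 228 mm = 22.8 cm
7,145 = 1.118 × 10⁻⁵ × 22.8 × N²
N² = 7,145 / (25.4904 × 10⁻⁵) = 28,030,160
N ≈ √28,030,160 ≈ 5,294.4

5290 RPM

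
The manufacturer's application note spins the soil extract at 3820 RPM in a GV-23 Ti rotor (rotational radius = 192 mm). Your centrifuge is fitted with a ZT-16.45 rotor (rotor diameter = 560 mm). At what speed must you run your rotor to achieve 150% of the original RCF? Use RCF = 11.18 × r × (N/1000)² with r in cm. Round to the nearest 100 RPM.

≈ 3900 RPM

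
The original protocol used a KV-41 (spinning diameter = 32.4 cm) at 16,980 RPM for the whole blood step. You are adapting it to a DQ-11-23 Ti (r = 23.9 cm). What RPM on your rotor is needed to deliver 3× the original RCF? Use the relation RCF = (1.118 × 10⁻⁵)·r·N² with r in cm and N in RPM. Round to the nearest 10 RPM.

24210 RPM

Original rotor: r = 32.4 / 2 = 16.2 cm
RCF = 1.118 × 10⁻⁵ × r × N²
RCF_original = 1.118 × 10⁻⁵ × 16.2 × (16980)² = 1.118 × 10⁻⁵ × 16.2 × 288,320,400 ≈ 52,219.4 × g
Target RCF = 3 × 52,219.4 ≈ 156,658.2 × g
156,658.2 = 1.118 × 10⁻⁵ × 23.9 × N²
N² = 156,658.2 / (26.7202 × 10⁻⁵) = 586,291,270
N ≈ √586,291,270 ≈ 24,213.5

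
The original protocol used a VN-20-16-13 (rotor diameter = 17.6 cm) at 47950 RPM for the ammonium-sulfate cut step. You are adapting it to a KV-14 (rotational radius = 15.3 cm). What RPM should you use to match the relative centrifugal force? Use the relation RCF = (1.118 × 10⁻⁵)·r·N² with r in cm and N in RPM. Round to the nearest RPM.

≈ 36365 RPM

Original rotor: r = 17.6 / 2 = 8.8 cm
RCF_original = 1.118 × 10⁻⁵ × 8.8 × (47950)² = 1.118 × 10⁻⁵ × 8.8 × 2,299,202,500 ≈ 226,204.7 × g
226,204.7 = 1.118 × 10⁻⁵ × 15.3 × N²
N² = 226,204.7 / (17.1054 × 10⁻⁵) = 1,322,416,898
N ≈ √1,322,416,898 ≈ 36,365.1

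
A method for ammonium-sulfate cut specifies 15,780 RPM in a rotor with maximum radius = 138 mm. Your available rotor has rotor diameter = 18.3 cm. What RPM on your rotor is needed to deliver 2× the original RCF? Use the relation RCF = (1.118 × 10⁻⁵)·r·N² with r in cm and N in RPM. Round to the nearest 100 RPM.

Original rotor: r = 138 mm = 13.8 cm
RCF = 1.118 × 10⁻⁵ × r × N²
RCF_original = 1.118 × 10⁻⁵ × 13.8 × (15780)² = 1.118 × 10⁻⁵ × 13.8 × 249,008,400 ≈ 38,418 × g
Target RCF = 2 × 38,418 ≈ 76,836 × g
Your rotor: r = 18.3 / 2 = 9.15 cm
76,836 = 1.118 × 10⁻⁵ × 9.15 × N²
N² = 76,836 / (10.2297 × 10⁻⁵) = 751,107,071
N ≈ √751,107,071 ≈ 27,406.3

27400 RPM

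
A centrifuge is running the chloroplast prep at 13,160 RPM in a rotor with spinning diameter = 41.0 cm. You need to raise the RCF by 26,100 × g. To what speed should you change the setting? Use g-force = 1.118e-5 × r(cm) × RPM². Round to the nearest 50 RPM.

r = 41.0 / 2 = 20.5 cm
Current RCF = 1.118 × 10⁻⁵ × 20.5 × (13160)² = 1.118 × 10⁻⁵ × 20.5 × 173,185,600 ≈ 39,692.4 × g
Target RCF = 39,692.4 + 26,100 = 65,792.4 × g
N² = 65,792.4 / (22.919 × 10⁻⁵) = 287,064,881
N ≈ √287,064,881 ≈ 16,943.0

16950 RPM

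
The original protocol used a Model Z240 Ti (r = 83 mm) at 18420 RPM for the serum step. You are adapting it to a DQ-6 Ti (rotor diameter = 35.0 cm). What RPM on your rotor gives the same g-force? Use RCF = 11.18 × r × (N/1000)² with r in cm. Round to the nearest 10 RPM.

12690 RPM

Original rotor: r = 83 mm = 8.3 cm
RCF = 11.18 × r × (N/1000)²
RCF_original = 11.18 × 8.3 × (18.42)² = 11.18 × 8.3 × 339.2964 ≈ 31,484.7 × g
Your rotor: r = 35.0 / 2 = 17.5 cm
31,484.7 = 11.18 × 17.5 × (N/1000)²
(N/1000)² = 31,484.7 / 195.65 = 160.9236
N = 1000 × √160.9236 ≈ 12,685.6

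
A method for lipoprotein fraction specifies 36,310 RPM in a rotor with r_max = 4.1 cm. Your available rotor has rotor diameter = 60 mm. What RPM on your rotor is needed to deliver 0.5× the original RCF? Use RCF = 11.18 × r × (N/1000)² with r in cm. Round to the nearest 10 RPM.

RCF = 11.18 × r × (N/1000)²
RCF_original = 11.18 × 4.1 × (36.31)² = 11.18 × 4.1 × 1,318.4161 ≈ 60,433.6 × g
Target RCF = 0.5 × 60,433.6 ≈ 30,216.8 × g
Your rotor: r = 60 mm / 2 = 30 mm = 3 cm
30,216.8 = 11.18 × 3 × (N/1000)²
(N/1000)² = 30,216.8 / 33.54 = 900.9183
N = 1000 × √900.9183 ≈ 30,015.3

≈ 30020 RPM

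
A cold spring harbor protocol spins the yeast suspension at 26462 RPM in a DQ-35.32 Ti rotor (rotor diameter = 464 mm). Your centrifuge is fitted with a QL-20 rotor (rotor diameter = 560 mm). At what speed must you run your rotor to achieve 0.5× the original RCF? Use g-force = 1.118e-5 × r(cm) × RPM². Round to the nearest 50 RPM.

Original rotor: r = 464 mm / 2 = 232 mm = 23.2 cm
RCF_original = 1.118 × 10⁻⁵ × 23.2 × (26462)² = 1.118 × 10⁻⁵ × 23.2 × 700,237,444 ≈ 181,624.8 × g
Target RCF = 0.5 × 181,624.8 ≈ 90,812.4 × g
Your rotor: r = 560 mm / 2 = 280 mm = 28 cm
90,812.4 = 1.118 × 10⁻⁵ × 28 × N²
N² = 90,812.4 / (31.304 × 10⁻⁵) = 290,098,390
N ≈ √290,098,390 ≈ 17,032.3

≈ 17050 RPM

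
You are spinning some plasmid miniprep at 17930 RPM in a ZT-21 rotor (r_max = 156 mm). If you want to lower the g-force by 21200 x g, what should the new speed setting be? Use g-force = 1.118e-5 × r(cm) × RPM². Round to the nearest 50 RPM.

N₂ ≈ 14150 RPM

r = 156 mm = 15.6 cm
Current RCF = 1.118 × 10⁻⁵ × 15.6 × (17930)² = 1.118 × 10⁻⁵ × 15.6 × 321,484,900 ≈ 56,069.5 × g
Target RCF = 56,069.5 − 21,200 = 34,869.5 × g
N² = 34,869.5 / (17.4408 × 10⁻⁵) = 199,930,622
N ≈ √199,930,622 ≈ 14,139.7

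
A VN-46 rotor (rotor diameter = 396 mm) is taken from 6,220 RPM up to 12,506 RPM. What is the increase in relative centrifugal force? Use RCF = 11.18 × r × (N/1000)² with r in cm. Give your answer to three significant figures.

≈ 26100 × g

r = 396 mm / 2 = 198 mm = 19.8 cm
RCF₁ = 11.18 × 19.8 × (6.22)² = 11.18 × 19.8 × 38.6884 ≈ 8,564.2 × g
RCF₂ = 11.18 × 19.8 × (12.506)² = 11.18 × 19.8 × 156.400036 ≈ 34,621.3 × g
Increase = 34,621.3 − 8,564.2 = 26,057.1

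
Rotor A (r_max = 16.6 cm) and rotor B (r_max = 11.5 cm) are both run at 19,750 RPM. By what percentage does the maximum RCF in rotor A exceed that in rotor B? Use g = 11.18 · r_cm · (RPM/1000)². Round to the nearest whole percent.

44%

At equal RPM, RCF scales linearly with r: ratio = 16.6 / 11.5 = 1.4435.
So rotor A delivers 44.3% more g-force.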